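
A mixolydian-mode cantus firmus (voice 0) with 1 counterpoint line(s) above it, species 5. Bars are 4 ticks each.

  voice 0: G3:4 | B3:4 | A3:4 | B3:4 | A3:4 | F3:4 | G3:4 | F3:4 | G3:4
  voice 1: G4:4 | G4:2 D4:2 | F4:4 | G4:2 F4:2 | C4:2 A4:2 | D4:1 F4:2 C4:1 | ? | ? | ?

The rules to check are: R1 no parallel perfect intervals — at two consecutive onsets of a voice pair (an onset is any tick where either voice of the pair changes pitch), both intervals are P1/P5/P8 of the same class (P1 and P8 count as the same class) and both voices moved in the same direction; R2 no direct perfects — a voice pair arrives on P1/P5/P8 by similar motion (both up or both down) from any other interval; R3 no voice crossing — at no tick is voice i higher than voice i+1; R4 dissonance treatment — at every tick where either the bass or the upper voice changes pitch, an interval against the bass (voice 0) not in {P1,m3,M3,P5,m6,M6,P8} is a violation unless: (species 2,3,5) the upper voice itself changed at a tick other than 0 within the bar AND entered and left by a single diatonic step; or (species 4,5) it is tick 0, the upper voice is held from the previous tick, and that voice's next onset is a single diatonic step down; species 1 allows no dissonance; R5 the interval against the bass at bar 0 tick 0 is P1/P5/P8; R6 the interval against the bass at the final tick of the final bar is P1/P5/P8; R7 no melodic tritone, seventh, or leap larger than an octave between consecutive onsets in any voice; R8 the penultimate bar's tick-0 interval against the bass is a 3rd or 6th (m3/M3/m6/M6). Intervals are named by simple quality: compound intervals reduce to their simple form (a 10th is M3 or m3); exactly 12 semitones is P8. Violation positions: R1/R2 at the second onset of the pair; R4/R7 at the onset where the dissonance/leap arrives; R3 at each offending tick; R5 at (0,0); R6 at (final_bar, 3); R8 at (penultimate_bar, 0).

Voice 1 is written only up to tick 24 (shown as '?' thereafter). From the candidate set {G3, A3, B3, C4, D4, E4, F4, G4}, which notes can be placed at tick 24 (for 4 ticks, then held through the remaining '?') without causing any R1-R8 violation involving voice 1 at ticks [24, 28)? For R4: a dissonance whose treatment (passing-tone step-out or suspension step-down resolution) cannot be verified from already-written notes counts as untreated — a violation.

{B3, E4, G3}

G3: legal
A3: violates R4
B3: legal
C4: violates R4
D4: violates R1
E4: legal
F4: violates R4
G4: violates R2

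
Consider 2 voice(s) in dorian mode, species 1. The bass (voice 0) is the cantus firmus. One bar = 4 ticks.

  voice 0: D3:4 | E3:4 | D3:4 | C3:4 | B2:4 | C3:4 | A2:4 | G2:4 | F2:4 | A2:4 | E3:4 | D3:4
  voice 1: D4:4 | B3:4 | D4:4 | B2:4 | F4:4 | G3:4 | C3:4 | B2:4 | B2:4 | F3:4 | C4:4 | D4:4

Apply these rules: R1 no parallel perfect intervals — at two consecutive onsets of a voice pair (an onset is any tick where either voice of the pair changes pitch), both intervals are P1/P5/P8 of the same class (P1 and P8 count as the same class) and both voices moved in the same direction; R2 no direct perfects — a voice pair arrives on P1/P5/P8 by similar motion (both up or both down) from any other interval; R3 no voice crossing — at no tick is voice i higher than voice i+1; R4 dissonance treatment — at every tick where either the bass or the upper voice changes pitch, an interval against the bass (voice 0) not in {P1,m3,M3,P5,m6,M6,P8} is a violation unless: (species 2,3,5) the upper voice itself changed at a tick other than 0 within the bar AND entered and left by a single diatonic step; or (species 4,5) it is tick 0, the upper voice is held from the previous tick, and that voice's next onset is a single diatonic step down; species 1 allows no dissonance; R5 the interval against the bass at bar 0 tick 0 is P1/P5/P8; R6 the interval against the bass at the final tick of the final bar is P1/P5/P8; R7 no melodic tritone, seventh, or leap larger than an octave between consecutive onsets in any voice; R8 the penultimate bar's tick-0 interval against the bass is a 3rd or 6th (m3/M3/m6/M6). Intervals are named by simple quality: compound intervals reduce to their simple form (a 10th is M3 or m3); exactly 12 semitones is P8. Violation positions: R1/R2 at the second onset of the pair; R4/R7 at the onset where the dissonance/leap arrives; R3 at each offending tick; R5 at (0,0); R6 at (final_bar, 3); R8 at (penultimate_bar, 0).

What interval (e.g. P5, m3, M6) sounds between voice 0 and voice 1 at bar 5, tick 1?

P5

voice 0=C3 voice 1=G3 -> P5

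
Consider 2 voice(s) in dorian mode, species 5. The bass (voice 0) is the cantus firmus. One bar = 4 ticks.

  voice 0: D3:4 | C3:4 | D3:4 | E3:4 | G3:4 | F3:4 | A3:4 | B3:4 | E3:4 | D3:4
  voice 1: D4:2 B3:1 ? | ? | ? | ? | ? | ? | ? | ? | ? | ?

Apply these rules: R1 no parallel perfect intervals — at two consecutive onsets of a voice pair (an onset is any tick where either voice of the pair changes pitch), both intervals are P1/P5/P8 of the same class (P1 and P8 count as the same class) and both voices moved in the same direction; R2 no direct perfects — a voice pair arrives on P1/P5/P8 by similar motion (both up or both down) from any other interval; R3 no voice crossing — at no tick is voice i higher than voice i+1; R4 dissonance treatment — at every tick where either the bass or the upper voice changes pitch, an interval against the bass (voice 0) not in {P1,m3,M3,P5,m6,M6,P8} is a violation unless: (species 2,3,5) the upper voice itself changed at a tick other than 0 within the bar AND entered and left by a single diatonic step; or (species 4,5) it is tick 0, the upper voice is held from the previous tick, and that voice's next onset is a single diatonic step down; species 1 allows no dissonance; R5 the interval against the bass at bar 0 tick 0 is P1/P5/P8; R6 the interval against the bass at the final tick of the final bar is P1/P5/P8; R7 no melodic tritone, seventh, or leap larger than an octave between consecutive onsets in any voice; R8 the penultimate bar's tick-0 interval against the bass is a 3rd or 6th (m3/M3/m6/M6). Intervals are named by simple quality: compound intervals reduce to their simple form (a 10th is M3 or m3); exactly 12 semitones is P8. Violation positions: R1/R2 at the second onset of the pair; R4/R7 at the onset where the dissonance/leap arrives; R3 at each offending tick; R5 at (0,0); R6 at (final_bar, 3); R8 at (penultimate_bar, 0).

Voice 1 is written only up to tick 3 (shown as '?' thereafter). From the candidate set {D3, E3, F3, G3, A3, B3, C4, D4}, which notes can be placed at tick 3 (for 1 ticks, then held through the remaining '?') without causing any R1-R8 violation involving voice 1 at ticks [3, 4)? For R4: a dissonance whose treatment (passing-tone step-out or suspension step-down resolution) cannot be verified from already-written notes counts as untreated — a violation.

{A3, B3, D3, D4}

D3: legal
E3: violates R4
F3: violates R7
G3: violates R4
A3: legal
B3: legal
C4: violates R4
D4: legal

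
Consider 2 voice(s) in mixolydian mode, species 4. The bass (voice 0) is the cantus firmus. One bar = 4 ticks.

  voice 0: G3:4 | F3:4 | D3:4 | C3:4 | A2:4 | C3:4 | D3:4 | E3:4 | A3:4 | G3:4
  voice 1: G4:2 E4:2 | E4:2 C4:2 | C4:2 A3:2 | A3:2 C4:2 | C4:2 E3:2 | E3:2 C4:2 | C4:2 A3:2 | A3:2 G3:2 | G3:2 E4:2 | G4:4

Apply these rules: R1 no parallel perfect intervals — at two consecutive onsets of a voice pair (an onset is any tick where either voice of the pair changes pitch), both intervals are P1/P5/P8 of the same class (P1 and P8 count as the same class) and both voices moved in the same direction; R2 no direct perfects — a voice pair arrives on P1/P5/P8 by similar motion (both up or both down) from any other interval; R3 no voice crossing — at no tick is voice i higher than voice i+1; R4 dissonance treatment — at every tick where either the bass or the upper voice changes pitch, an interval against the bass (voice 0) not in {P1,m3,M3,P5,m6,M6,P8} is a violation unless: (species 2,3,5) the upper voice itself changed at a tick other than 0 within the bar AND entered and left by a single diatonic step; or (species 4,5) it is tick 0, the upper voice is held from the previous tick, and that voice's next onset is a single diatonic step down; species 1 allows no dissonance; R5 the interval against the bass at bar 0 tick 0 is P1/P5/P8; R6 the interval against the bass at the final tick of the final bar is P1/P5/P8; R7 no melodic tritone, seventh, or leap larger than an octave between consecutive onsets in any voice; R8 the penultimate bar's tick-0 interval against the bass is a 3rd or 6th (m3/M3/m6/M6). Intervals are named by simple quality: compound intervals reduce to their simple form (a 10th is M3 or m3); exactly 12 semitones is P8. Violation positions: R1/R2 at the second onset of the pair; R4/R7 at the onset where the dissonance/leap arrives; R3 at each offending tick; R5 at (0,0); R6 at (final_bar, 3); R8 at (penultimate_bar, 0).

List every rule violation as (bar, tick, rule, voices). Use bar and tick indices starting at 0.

bar 0: v0=G3 v1=G4 downbeat P8
bar 1: v0=F3 v1=E4 downbeat M7
bar 2: v0=D3 v1=C4 downbeat m7
bar 3: v0=C3 v1=A3 downbeat M6
bar 4: v0=A2 v1=C4 downbeat m3
bar 5: v0=C3 v1=E3 downbeat M3
bar 6: v0=D3 v1=C4 downbeat m7
bar 7: v0=E3 v1=A3 downbeat P4
bar 8: v0=A3 v1=G3 downbeat M2
bar 9: v0=G3 v1=G4 downbeat P8
  -> R4 @ bar 1 tick 0 v(0, 1): F3/E4 M7 untreated
  -> R4 @ bar 2 tick 0 v(0, 1): D3/C4 m7 untreated
  -> R4 @ bar 6 tick 0 v(0, 1): D3/C4 m7 untreated
  -> R3 @ bar 8 tick 0 v(0, 1): A3 above G3
  -> R4 @ bar 8 tick 0 v(0, 1): A3/G3 M2 untreated
  -> R8 @ bar 8 tick 0 v(0, 1): penult M2 not 3rd/6th
  -> R3 @ bar 8 tick 1 v(0, 1): A3 above G3

(1, 0, R4, (0, 1))
(2, 0, R4, (0, 1))
(6, 0, R4, (0, 1))
(8, 0, R3, (0, 1))
(8, 0, R4, (0, 1))
(8, 0, R8, (0, 1))
(8, 1, R3, (0, 1))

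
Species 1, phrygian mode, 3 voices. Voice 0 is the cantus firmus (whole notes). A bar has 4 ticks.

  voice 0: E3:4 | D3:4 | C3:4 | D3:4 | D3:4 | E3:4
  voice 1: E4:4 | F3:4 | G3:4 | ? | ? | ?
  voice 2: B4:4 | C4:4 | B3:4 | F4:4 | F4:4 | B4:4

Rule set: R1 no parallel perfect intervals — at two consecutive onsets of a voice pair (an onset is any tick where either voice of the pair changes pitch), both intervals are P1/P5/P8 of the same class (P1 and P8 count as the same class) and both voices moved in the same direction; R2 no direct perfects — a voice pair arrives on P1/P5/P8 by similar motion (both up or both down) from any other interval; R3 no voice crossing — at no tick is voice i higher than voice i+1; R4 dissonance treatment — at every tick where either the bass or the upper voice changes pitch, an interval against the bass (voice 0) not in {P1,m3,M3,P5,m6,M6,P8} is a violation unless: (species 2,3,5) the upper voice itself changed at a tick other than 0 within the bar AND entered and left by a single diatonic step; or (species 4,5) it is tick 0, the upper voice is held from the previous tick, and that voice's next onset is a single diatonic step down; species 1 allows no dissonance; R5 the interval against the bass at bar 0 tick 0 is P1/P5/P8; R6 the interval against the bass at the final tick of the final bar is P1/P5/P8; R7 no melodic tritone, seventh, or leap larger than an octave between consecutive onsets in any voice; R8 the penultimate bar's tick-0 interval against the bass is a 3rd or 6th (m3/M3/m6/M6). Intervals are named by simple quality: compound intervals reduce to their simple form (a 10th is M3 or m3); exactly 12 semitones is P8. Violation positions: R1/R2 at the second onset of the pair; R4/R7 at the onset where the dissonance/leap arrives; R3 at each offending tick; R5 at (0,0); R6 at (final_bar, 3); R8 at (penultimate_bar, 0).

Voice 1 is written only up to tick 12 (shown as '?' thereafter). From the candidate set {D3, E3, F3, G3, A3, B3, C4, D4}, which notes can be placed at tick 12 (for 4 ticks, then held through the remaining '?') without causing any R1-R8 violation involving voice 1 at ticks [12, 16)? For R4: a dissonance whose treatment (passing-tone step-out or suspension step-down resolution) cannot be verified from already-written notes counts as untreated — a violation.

{B3, D3, F3}

D3: legal
E3: violates R4
F3: legal
G3: violates R4
A3: violates R1
B3: legal
C4: violates R4
D4: violates R2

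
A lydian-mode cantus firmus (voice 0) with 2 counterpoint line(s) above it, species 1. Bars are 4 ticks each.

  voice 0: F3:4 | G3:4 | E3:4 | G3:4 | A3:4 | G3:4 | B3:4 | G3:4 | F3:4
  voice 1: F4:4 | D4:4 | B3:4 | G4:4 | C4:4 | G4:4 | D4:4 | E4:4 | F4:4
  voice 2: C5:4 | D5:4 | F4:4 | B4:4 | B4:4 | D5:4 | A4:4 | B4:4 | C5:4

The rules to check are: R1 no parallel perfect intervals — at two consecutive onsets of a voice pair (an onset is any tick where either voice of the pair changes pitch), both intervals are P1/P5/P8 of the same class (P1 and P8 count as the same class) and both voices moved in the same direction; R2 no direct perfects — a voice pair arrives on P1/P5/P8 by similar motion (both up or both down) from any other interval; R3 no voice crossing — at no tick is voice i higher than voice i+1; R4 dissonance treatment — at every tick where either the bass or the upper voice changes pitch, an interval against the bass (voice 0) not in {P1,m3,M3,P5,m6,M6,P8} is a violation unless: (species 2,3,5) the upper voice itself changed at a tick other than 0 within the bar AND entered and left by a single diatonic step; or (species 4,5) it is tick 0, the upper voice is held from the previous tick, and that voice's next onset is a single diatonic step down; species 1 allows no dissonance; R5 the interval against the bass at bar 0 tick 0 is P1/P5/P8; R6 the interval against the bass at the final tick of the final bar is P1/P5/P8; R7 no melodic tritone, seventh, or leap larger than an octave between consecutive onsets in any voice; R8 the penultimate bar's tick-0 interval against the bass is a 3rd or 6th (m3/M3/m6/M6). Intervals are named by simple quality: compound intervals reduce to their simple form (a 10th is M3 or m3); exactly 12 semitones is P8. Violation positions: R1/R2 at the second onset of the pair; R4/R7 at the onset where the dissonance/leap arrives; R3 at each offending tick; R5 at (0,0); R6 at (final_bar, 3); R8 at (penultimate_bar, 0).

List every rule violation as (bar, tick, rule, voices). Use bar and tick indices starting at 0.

bar 0: v0=F3 v1=F4 v2=C5 downbeat P5
bar 1: v0=G3 v1=D4 v2=D5 downbeat P5
bar 2: v0=E3 v1=B3 v2=F4 downbeat m2
bar 3: v0=G3 v1=G4 v2=B4 downbeat M3
bar 4: v0=A3 v1=C4 v2=B4 downbeat M2
bar 5: v0=G3 v1=G4 v2=D5 downbeat P5
bar 6: v0=B3 v1=D4 v2=A4 downbeat m7
bar 7: v0=G3 v1=E4 v2=B4 downbeat M3
bar 8: v0=F3 v1=F4 v2=C5 downbeat P5
  -> R1 @ bar 1 tick 0 v(0, 2): F3/C5 P5 -> G3/D5 P5 similar
  -> R1 @ bar 2 tick 0 v(0, 1): G3/D4 P5 -> E3/B3 P5 similar
  -> R4 @ bar 2 tick 0 v(0, 2): E3/F4 m2 untreated
  -> R2 @ bar 3 tick 0 v(0, 1): E3/B3 P5 -> G3/G4 P8 similar
  -> R7 @ bar 3 tick 0 v(2,): F4->B4 leap 6st
  -> R4 @ bar 4 tick 0 v(0, 2): A3/B4 M2 untreated
  -> R2 @ bar 5 tick 0 v(1, 2): C4/B4 M7 -> G4/D5 P5 similar
  -> R1 @ bar 6 tick 0 v(1, 2): G4/D5 P5 -> D4/A4 P5 similar
  -> R4 @ bar 6 tick 0 v(0, 2): B3/A4 m7 untreated
  -> R1 @ bar 7 tick 0 v(1, 2): D4/A4 P5 -> E4/B4 P5 similar
  -> R1 @ bar 8 tick 0 v(1, 2): E4/B4 P5 -> F4/C5 P5 similar

(1, 0, R1, (0, 2))
(2, 0, R1, (0, 1))
(2, 0, R4, (0, 2))
(3, 0, R2, (0, 1))
(3, 0, R7, (2,))
(4, 0, R4, (0, 2))
(5, 0, R2, (1, 2))
(6, 0, R1, (1, 2))
(6, 0, R4, (0, 2))
(7, 0, R1, (1, 2))
(8, 0, R1, (1, 2))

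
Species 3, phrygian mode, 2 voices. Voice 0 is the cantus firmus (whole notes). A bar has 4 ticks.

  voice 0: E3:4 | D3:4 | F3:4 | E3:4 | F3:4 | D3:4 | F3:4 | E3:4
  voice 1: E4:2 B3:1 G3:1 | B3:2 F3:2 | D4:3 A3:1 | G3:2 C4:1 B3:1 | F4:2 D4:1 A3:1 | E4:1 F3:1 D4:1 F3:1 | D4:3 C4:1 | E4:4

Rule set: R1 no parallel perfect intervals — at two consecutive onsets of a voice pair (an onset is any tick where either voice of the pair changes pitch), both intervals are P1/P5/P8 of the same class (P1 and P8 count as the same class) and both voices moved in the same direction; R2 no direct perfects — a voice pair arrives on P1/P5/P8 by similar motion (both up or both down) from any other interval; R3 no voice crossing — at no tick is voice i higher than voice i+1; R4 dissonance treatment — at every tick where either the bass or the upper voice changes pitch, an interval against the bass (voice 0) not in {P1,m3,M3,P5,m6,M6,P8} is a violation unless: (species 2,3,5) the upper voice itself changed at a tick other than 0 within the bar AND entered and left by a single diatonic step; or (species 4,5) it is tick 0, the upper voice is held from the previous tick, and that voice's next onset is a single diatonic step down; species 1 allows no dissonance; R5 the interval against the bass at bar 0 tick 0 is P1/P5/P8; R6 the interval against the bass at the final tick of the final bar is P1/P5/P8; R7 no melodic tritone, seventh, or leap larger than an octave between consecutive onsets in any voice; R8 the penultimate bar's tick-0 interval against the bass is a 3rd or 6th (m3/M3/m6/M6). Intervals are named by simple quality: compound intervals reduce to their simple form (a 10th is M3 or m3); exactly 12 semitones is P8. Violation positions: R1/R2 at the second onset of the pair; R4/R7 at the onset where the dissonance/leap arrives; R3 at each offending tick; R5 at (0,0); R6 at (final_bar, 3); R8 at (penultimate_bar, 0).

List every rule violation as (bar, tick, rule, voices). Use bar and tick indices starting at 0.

bar 0: v0=E3 v1=E4 downbeat P8
bar 1: v0=D3 v1=B3 downbeat M6
bar 2: v0=F3 v1=D4 downbeat M6
bar 3: v0=E3 v1=G3 downbeat m3
bar 4: v0=F3 v1=F4 downbeat P8
bar 5: v0=D3 v1=E4 downbeat M2
bar 6: v0=F3 v1=D4 downbeat M6
bar 7: v0=E3 v1=E4 downbeat P8
  -> R7 @ bar 1 tick 2 v(1,): B3->F3 leap 6st
  -> R2 @ bar 4 tick 0 v(0, 1): E3/B3 P5 -> F3/F4 P8 similar
  -> R7 @ bar 4 tick 0 v(1,): B3->F4 leap 6st
  -> R4 @ bar 5 tick 0 v(0, 1): D3/E4 M2 untreated
  -> R7 @ bar 5 tick 1 v(1,): E4->F3 leap 11st

(1, 2, R7, (1,))
(4, 0, R2, (0, 1))
(4, 0, R7, (1,))
(5, 0, R4, (0, 1))
(5, 1, R7, (1,))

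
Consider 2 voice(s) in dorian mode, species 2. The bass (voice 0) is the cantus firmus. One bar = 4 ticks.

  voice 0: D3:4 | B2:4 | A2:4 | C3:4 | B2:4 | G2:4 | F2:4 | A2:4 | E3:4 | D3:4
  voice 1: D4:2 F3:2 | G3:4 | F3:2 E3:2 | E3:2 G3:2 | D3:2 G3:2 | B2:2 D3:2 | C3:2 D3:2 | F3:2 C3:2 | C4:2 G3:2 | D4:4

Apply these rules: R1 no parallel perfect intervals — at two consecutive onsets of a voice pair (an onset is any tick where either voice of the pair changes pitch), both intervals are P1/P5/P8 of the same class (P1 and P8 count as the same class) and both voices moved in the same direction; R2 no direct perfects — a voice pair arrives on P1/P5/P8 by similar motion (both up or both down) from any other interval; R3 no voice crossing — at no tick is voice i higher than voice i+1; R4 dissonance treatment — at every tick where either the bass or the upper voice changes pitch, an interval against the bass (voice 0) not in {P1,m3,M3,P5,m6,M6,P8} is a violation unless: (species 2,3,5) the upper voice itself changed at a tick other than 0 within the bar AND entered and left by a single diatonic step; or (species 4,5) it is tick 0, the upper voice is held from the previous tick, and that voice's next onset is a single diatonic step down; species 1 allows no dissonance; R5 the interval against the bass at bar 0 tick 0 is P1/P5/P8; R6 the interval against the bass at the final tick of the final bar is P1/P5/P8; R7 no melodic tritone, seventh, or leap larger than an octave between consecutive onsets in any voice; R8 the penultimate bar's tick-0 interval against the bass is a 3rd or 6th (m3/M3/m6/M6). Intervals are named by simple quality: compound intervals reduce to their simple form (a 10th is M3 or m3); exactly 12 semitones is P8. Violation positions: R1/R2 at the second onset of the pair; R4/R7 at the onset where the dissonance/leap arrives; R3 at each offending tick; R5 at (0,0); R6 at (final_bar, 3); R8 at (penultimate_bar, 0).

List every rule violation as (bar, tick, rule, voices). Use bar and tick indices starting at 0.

(6, 0, R1, (0, 1))

bar 0: v0=D3 v1=D4 downbeat P8
bar 1: v0=B2 v1=G3 downbeat m6
bar 2: v0=A2 v1=F3 downbeat m6
bar 3: v0=C3 v1=E3 downbeat M3
bar 4: v0=B2 v1=D3 downbeat m3
bar 5: v0=G2 v1=B2 downbeat M3
bar 6: v0=F2 v1=C3 downbeat P5
bar 7: v0=A2 v1=F3 downbeat m6
bar 8: v0=E3 v1=C4 downbeat m6
bar 9: v0=D3 v1=D4 downbeat P8
  -> R1 @ bar 6 tick 0 v(0, 1): G2/D3 P5 -> F2/C3 P5 similar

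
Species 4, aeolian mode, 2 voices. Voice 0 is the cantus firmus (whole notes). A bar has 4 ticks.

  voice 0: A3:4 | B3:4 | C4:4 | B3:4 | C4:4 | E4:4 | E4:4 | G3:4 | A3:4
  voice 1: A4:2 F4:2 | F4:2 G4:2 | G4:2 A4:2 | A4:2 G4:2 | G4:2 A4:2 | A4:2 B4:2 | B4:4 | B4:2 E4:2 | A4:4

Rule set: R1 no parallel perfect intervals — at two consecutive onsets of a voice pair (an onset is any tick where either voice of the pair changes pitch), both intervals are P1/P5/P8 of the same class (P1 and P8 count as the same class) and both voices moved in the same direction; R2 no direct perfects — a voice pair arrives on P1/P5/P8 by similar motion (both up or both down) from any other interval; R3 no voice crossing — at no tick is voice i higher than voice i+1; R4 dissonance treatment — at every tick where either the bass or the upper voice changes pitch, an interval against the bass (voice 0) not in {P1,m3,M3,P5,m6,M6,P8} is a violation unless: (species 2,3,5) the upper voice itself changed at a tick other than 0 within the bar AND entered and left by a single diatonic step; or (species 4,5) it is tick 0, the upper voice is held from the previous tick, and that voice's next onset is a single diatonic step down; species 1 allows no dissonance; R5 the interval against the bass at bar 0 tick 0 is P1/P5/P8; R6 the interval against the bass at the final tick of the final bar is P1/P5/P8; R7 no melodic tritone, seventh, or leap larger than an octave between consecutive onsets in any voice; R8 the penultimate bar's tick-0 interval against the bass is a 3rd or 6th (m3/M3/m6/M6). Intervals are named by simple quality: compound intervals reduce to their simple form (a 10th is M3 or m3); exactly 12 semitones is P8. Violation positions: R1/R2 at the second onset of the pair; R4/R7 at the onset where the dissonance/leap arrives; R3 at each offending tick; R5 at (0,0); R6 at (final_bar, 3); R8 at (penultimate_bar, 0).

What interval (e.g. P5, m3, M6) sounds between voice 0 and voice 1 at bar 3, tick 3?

m6

voice 0=B3 voice 1=G4 -> m6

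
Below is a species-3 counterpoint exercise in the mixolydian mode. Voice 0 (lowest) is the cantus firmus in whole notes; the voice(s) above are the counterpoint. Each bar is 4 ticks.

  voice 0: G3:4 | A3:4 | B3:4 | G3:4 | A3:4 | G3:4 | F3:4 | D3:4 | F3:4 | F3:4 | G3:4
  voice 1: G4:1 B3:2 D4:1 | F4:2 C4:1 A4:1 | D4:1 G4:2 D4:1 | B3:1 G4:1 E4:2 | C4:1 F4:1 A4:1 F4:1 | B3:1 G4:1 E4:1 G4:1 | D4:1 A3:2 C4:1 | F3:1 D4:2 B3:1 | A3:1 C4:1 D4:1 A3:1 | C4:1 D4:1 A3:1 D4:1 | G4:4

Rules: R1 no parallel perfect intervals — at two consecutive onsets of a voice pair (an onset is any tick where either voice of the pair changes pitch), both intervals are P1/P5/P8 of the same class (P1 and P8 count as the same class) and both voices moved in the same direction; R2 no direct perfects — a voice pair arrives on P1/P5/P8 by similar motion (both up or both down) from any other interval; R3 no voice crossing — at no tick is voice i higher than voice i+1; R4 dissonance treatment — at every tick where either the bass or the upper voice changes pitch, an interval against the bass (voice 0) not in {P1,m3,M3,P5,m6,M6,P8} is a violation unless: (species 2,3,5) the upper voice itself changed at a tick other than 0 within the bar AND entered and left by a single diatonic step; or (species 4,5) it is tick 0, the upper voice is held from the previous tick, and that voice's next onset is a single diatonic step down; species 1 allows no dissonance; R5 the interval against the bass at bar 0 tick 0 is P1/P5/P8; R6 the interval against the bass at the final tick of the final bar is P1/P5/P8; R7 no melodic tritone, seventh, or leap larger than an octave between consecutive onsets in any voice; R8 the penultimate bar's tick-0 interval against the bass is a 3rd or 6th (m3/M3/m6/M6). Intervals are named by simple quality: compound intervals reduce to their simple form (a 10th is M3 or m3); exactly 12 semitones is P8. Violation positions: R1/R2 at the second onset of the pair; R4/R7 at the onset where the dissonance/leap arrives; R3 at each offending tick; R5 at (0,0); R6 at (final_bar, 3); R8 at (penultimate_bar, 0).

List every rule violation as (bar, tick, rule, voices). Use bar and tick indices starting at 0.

(5, 0, R7, (1,))
(9, 0, R8, (0, 1))
(10, 0, R2, (0, 1))

bar 0: v0=G3 v1=G4 downbeat P8
bar 1: v0=A3 v1=F4 downbeat m6
bar 2: v0=B3 v1=D4 downbeat m3
bar 3: v0=G3 v1=B3 downbeat M3
bar 4: v0=A3 v1=C4 downbeat m3
bar 5: v0=G3 v1=B3 downbeat M3
bar 6: v0=F3 v1=D4 downbeat M6
bar 7: v0=D3 v1=F3 downbeat m3
bar 8: v0=F3 v1=A3 downbeat M3
bar 9: v0=F3 v1=C4 downbeat P5
bar 10: v0=G3 v1=G4 downbeat P8
  -> R7 @ bar 5 tick 0 v(1,): F4->B3 leap 6st
  -> R8 @ bar 9 tick 0 v(0, 1): penult P5 not 3rd/6th
  -> R2 @ bar 10 tick 0 v(0, 1): F3/D4 M6 -> G3/G4 P8 similar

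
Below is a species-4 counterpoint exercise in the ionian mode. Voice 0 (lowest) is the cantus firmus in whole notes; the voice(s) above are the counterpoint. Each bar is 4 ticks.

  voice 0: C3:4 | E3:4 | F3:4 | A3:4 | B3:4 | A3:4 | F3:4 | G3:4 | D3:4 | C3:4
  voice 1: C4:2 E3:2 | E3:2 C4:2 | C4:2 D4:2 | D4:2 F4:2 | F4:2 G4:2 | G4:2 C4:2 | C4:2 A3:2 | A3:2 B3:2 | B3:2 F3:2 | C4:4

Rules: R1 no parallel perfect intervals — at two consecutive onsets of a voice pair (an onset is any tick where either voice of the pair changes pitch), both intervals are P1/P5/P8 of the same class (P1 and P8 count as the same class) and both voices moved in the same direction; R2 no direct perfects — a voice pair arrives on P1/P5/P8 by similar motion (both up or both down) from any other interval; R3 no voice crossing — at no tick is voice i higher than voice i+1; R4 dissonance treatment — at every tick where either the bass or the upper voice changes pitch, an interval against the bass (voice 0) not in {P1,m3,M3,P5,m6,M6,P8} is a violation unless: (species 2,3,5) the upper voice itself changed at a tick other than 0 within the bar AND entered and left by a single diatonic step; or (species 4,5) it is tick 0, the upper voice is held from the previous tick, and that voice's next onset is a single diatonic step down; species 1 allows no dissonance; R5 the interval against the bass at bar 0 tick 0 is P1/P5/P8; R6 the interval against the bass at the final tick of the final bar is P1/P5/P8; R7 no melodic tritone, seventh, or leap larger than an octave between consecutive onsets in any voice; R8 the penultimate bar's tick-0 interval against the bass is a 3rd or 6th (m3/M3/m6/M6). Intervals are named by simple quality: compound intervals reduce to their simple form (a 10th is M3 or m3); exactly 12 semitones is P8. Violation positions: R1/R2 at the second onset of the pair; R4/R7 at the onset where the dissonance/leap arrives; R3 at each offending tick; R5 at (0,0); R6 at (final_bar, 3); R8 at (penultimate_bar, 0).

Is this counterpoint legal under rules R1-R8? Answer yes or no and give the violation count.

bar 0: v0=C3 v1=C4 (P8)
bar 1: v0=E3 v1=E3 (P1)
bar 2: v0=F3 v1=C4 (P5)
bar 3: v0=A3 v1=D4 (P4)
bar 4: v0=B3 v1=F4 (TT)
bar 5: v0=A3 v1=G4 (m7)
bar 6: v0=F3 v1=C4 (P5)
bar 7: v0=G3 v1=A3 (M2)
bar 8: v0=D3 v1=B3 (M6)
bar 9: v0=C3 v1=C4 (P8)
  R4 @ bar3.0: A3/D4 P4 untreated
  R4 @ bar4.0: B3/F4 TT untreated
  R4 @ bar5.0: A3/G4 m7 untreated
  R4 @ bar7.0: G3/A3 M2 untreated
  R7 @ bar8.2: B3->F3 leap 6st

No (5 violations)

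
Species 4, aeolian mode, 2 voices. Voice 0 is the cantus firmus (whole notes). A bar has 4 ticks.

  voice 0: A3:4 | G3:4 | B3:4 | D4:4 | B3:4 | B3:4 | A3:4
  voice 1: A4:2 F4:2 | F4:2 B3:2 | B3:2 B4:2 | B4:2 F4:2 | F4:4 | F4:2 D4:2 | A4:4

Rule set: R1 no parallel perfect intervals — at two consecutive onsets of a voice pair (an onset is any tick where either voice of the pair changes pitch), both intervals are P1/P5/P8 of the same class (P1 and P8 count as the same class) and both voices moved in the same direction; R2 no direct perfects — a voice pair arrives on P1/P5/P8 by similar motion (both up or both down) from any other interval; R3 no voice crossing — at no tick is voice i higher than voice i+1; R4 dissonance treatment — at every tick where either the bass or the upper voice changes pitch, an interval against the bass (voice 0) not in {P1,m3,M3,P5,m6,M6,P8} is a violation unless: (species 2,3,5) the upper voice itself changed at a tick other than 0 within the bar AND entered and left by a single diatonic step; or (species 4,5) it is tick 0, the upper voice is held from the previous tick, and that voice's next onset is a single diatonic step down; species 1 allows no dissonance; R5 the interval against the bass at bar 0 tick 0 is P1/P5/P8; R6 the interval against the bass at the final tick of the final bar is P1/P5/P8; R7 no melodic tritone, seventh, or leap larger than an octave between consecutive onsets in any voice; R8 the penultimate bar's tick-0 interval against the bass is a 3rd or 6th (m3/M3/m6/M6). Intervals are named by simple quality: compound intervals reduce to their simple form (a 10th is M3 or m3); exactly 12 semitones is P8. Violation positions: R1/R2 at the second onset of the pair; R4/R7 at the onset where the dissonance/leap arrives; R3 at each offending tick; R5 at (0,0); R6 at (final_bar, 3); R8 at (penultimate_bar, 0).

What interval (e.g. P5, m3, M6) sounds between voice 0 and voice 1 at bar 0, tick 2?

m6

voice 0=A3 voice 1=F4 -> m6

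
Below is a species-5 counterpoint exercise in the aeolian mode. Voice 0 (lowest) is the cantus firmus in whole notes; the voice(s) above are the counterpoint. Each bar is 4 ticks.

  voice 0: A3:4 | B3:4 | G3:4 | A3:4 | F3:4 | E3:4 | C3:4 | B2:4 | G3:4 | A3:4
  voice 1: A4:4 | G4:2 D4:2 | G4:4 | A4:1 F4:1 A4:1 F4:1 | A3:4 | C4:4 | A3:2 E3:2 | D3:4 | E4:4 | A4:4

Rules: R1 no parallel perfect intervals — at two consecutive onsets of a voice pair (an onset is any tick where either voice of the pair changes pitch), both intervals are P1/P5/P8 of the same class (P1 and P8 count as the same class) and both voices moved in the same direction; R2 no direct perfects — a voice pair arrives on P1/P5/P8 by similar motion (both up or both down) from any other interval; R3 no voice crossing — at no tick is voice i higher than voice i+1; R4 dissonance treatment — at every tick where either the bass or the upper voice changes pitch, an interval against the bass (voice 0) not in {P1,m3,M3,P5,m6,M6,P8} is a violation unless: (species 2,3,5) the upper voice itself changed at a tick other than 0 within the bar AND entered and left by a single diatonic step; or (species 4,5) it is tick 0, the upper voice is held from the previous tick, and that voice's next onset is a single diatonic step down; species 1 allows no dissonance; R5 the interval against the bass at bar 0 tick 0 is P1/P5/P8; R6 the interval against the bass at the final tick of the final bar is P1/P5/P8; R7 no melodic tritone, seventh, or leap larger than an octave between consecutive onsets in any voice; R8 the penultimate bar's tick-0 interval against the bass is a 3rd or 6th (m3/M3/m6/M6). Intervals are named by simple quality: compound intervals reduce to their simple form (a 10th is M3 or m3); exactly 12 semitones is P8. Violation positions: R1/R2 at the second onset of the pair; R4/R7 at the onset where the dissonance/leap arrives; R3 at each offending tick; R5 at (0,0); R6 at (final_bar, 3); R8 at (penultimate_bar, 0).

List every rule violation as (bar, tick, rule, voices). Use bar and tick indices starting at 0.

(3, 0, R1, (0, 1))
(8, 0, R7, (1,))
(9, 0, R2, (0, 1))

bar 0: v0=A3 v1=A4 downbeat P8
bar 1: v0=B3 v1=G4 downbeat m6
bar 2: v0=G3 v1=G4 downbeat P8
bar 3: v0=A3 v1=A4 downbeat P8
bar 4: v0=F3 v1=A3 downbeat M3
bar 5: v0=E3 v1=C4 downbeat m6
bar 6: v0=C3 v1=A3 downbeat M6
bar 7: v0=B2 v1=D3 downbeat m3
bar 8: v0=G3 v1=E4 downbeat M6
bar 9: v0=A3 v1=A4 downbeat P8
  -> R1 @ bar 3 tick 0 v(0, 1): G3/G4 P8 -> A3/A4 P8 similar
  -> R7 @ bar 8 tick 0 v(1,): D3->E4 leap 14st
  -> R2 @ bar 9 tick 0 v(0, 1): G3/E4 M6 -> A3/A4 P8 similar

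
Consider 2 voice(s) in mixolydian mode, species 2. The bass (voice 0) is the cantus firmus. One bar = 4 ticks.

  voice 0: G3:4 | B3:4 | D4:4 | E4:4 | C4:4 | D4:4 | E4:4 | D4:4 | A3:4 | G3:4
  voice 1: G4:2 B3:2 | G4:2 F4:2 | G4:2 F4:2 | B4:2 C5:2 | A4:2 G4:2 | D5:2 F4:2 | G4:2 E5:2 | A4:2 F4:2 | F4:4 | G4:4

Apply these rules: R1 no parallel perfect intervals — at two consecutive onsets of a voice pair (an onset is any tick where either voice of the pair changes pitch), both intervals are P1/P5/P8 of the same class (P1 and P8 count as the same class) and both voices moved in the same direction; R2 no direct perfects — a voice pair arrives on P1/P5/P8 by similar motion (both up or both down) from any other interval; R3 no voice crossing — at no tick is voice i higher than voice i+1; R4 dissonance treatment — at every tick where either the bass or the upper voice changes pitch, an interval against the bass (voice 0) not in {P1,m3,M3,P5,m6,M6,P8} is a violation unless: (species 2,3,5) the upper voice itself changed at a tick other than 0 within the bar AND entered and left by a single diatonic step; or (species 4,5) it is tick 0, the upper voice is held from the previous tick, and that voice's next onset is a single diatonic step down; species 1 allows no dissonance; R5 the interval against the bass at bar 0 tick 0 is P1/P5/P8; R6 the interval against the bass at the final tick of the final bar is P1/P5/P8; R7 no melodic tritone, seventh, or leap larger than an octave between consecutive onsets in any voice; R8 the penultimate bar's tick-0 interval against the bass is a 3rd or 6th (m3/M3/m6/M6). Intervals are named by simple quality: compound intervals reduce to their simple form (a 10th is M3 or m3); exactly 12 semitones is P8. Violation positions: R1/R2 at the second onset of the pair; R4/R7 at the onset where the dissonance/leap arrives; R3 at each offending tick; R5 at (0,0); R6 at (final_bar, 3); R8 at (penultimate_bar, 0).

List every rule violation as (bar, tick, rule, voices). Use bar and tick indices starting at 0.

(2, 0, R4, (0, 1))
(3, 0, R2, (0, 1))
(3, 0, R7, (1,))
(5, 0, R2, (0, 1))
(7, 0, R2, (0, 1))

bar 0: v0=G3 v1=G4 downbeat P8
bar 1: v0=B3 v1=G4 downbeat m6
bar 2: v0=D4 v1=G4 downbeat P4
bar 3: v0=E4 v1=B4 downbeat P5
bar 4: v0=C4 v1=A4 downbeat M6
bar 5: v0=D4 v1=D5 downbeat P8
bar 6: v0=E4 v1=G4 downbeat m3
bar 7: v0=D4 v1=A4 downbeat P5
bar 8: v0=A3 v1=F4 downbeat m6
bar 9: v0=G3 v1=G4 downbeat P8
  -> R4 @ bar 2 tick 0 v(0, 1): D4/G4 P4 untreated
  -> R2 @ bar 3 tick 0 v(0, 1): D4/F4 m3 -> E4/B4 P5 similar
  -> R7 @ bar 3 tick 0 v(1,): F4->B4 leap 6st
  -> R2 @ bar 5 tick 0 v(0, 1): C4/G4 P5 -> D4/D5 P8 similar
  -> R2 @ bar 7 tick 0 v(0, 1): E4/E5 P8 -> D4/A4 P5 similar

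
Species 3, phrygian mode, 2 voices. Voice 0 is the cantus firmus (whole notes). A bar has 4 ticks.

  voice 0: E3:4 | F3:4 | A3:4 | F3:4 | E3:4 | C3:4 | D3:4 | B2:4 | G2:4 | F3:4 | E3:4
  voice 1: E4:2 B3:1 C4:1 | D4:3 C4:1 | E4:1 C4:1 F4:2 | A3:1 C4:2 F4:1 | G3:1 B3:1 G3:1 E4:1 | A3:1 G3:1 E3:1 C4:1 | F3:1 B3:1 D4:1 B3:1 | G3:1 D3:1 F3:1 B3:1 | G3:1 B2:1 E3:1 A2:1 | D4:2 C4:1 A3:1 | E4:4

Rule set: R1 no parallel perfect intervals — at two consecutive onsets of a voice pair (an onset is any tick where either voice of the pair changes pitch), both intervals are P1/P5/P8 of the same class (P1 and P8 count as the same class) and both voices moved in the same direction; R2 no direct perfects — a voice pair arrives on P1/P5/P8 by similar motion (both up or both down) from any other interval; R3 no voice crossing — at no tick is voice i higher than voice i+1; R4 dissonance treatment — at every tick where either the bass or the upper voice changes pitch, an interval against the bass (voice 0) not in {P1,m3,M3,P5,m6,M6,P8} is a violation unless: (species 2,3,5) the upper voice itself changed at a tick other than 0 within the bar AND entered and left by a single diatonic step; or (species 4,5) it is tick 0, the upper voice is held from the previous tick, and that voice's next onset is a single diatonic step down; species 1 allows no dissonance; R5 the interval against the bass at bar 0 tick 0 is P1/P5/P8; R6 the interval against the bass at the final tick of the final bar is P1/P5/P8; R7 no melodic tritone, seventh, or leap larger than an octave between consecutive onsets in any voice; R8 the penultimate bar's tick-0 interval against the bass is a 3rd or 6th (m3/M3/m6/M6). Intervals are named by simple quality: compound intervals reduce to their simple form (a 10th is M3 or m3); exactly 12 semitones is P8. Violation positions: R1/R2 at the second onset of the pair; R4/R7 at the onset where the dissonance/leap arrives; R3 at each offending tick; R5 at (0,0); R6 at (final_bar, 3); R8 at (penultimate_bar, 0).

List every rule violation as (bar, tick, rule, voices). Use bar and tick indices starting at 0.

bar 0: v0=E3 v1=E4 downbeat P8
bar 1: v0=F3 v1=D4 downbeat M6
bar 2: v0=A3 v1=E4 downbeat P5
bar 3: v0=F3 v1=A3 downbeat M3
bar 4: v0=E3 v1=G3 downbeat m3
bar 5: v0=C3 v1=A3 downbeat M6
bar 6: v0=D3 v1=F3 downbeat m3
bar 7: v0=B2 v1=G3 downbeat m6
bar 8: v0=G2 v1=G3 downbeat P8
bar 9: v0=F3 v1=D4 downbeat M6
bar 10: v0=E3 v1=E4 downbeat P8
  -> R1 @ bar 2 tick 0 v(0, 1): F3/C4 P5 -> A3/E4 P5 similar
  -> R7 @ bar 4 tick 0 v(1,): F4->G3 leap 10st
  -> R7 @ bar 6 tick 1 v(1,): F3->B3 leap 6st
  -> R4 @ bar 7 tick 2 v(0, 1): B2/F3 TT untreated
  -> R7 @ bar 7 tick 3 v(1,): F3->B3 leap 6st
  -> R1 @ bar 8 tick 0 v(0, 1): B2/B3 P8 -> G2/G3 P8 similar
  -> R4 @ bar 8 tick 3 v(0, 1): G2/A2 M2 untreated
  -> R7 @ bar 9 tick 0 v(0,): G2->F3 leap 10st
  -> R7 @ bar 9 tick 0 v(1,): A2->D4 leap 17st

(2, 0, R1, (0, 1))
(4, 0, R7, (1,))
(6, 1, R7, (1,))
(7, 2, R4, (0, 1))
(7, 3, R7, (1,))
(8, 0, R1, (0, 1))
(8, 3, R4, (0, 1))
(9, 0, R7, (0,))
(9, 0, R7, (1,))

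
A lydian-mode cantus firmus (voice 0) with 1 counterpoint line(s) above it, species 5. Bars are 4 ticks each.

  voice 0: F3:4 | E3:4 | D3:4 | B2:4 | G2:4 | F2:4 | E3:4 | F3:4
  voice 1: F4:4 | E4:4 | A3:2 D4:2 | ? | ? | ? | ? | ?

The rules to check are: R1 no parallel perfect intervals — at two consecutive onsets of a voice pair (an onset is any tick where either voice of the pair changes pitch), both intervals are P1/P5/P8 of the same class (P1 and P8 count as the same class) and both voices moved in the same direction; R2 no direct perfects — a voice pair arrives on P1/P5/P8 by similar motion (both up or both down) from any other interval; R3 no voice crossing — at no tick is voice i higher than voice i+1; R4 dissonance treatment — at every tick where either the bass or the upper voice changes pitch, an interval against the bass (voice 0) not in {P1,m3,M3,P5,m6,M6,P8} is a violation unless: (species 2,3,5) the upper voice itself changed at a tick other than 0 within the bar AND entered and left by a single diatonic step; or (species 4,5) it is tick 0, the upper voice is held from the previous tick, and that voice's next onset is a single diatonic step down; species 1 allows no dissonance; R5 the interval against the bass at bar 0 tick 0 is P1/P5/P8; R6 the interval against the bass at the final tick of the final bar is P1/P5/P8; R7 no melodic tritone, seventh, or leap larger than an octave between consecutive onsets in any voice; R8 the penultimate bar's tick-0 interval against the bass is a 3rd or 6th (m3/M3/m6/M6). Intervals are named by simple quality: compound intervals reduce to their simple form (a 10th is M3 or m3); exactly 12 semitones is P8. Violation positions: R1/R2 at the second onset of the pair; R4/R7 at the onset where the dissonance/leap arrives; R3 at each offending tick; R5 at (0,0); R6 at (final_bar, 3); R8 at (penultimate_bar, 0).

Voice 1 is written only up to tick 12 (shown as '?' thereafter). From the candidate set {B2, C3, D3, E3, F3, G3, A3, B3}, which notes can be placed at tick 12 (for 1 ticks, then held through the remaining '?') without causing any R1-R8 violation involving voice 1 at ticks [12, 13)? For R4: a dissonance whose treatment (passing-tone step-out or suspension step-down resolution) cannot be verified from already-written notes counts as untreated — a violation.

{D3, G3}

B2: violates R1,R7
C3: violates R4,R7
D3: legal
E3: violates R4,R7
F3: violates R4
G3: legal
A3: violates R4
B3: violates R1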